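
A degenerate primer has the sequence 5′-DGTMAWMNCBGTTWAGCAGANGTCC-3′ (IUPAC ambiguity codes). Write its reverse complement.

5'-GGACNTCTGCTWAACVGNKWTKACH-3'

Standard pairs A↔T, G↔C; ambiguity codes pair M↔K, W↔W, B↔V, D↔H, N↔N. Complement (HCAKTWKNGVCAAWTCGTCTNCAGG), then reverse for 5'→3'.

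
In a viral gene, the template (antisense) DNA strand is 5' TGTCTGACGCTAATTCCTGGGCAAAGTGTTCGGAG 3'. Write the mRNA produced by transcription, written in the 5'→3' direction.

The mRNA has the sequence of the coding strand (reverse complement of the template) with T→U. Reverse complement of TGTCTGACGCTAATTCCTGGGCAAAGTGTTCGGAG is CTCCGAACACTTTGCCCAGGAATTAGCGTCAGACA; then T→U.

5′-CUCCGAACACUUUGCCCAGGAAUUAGCGUCAGACA-3′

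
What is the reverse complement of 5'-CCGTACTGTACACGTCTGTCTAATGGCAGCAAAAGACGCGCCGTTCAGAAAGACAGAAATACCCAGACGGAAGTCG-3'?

5'-CGACTTCCGTCTGGGTATTTCTGTCTTTCTGAACGGCGCGTCTTTTGCTGCCATTAGACAGACGTGTACAGTACGG-3'

Complement each base (A↔T, G↔C): GGCATGACATGTGCAGACAGATTACCGTCGTTTTCTGCGCGGCAAGTCTTTCTGTCTTTATGGGTCTGCCTTCAGC. Then reverse.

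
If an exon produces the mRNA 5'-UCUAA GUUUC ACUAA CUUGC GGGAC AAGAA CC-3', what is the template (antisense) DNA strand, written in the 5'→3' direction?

5'-GGTTCTTGTCCCGCAAGTTAGTGAAACTTAGA-3'

Replace U with T to get the coding DNA strand: TCTAAGTTTCACTAACTTGCGGGACAAGAACC. The template strand is its reverse complement (complement AGATTCAAAGTGATTGAACGCCCTGTTCTTGG, then reverse).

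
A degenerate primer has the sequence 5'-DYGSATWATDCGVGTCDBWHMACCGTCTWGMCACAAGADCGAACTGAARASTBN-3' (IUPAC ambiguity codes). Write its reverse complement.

Standard pairs A↔T, G↔C; ambiguity codes pair R↔Y, M↔K, W↔W, S↔S, B↔V, D↔H, N↔N. Complement (HRCSTAWTAHGCBCAGHVWDKTGGCAGAWCKGTGTTCTHGCTTGACTTYTSAVN), then reverse for 5'→3'.

5'-NVASTYTTCAGTTCGHTCTTGTGKCWAGACGGTKDWVHGACBCGHATWATSCRH-3'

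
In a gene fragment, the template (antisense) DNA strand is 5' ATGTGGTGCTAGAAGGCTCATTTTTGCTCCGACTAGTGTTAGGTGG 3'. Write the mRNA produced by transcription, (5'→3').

RNA polymerase reads the template 3'→5' and synthesizes mRNA 5'→3' by base-pairing (A→U, T→A, G↔C). The complement of the template is TACACCACGATCTTCCGAGTAAAAACGAGGCTGATCACAATCCACC; antiparallel, so 5'→3' the coding strand is CCACCTAACACTAGTCGGAGCAAAAATGAGCCTTCTAGCACCACAT. Replace T with U for the mRNA.

5'-CCACCUAACACUAGUCGGAGCAAAAAUGAGCCUUCUAGCACCACAU-3'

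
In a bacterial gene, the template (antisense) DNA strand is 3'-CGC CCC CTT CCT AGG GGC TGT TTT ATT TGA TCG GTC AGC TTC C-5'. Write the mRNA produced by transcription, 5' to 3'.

5'-GCGGGGGAAGGAUCCCCGACAAAAUAAACUAGCCAGUCGAAGG-3'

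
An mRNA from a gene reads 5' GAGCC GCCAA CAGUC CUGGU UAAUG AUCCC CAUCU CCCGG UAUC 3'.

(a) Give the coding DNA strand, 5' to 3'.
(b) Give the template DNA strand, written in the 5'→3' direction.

(a) The coding strand matches the mRNA with U→T.
(b) The template strand is the reverse complement of the coding strand.

(a) 5′-GAGCCGCCAACAGTCCTGGTTAATGATCCCCATCTCCCGGTATC-3′
(b) 5'-GATACCGGGAGATGGGGATCATTAACCAGGACTGTTGGCGGCTC-3'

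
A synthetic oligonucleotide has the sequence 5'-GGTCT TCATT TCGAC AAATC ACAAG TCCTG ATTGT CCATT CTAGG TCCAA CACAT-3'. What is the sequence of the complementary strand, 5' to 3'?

5'-ATGTGTTGGACCTAGAATGGACAATCAGGACTTGTGATTTGTCGAAATGAAGACC-3'

The complement of GGTCTTCATTTCGACAAATCACAAGTCCTGATTGTCCATTCTAGGTCCAACACAT is CCAGAAGTAAAGCTGTTTAGTGTTCAGGACTAACAGGTAAGATCCAGGTTGTGTA (A↔T, G↔C). DNA strands are antiparallel, so the complementary strand runs 3'→5'; reversing gives the 5'→3' form.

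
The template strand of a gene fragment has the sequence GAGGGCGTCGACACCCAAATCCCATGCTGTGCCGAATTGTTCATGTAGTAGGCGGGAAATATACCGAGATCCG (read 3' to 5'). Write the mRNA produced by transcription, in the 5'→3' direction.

5′-CUCCCGCAGCUGUGGGUUUAGGGUACGACACGGCUUAACAAGUACAUCAUCCGCCCUUUAUAUGGCUCUAGGC-3′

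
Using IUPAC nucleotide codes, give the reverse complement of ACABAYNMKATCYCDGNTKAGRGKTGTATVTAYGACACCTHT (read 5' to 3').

5'-ADAGGTGTCRTABATACAMCYCTMANCHGRGATMKNRTVTGT-3'

Standard pairs A↔T, G↔C; ambiguity codes pair R↔Y, M↔K, B↔V, D↔H, N↔N. Complement (TGTVTRNKMTAGRGHCNAMTCYCMACATABATRCTGTGGADA), then reverse for 5'→3'.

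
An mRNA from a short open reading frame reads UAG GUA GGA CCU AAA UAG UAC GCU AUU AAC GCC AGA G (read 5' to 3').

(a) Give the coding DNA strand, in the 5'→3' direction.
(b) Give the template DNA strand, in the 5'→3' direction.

(a) 5′-TAGGTAGGACCTAAATAGTACGCTATTAACGCCAGAG-3′
(b) 5'-CTCTGGCGTTAATAGCGTACTATTTAGGTCCTACCTA-3'

(a) The coding strand matches the mRNA with U→T.
(b) The template strand is the reverse complement of the coding strand.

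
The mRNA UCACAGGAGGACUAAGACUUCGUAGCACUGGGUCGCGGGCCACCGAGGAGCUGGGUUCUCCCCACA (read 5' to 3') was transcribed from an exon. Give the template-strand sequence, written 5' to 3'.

Replace U with T to get the coding DNA strand: TCACAGGAGGACTAAGACTTCGTAGCACTGGGTCGCGGGCCACCGAGGAGCTGGGTTCTCCCCACA. The template strand is its reverse complement (complement AGTGTCCTCCTGATTCTGAAGCATCGTGACCCAGCGCCCGGTGGCTCCTCGACCCAAGAGGGGTGT, then reverse).

5'-TGTGGGGAGAACCCAGCTCCTCGGTGGCCCGCGACCCAGTGCTACGAAGTCTTAGTCCTCCTGTGA-3'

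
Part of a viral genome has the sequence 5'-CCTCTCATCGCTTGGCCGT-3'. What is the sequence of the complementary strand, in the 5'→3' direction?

5'-ACGGCCAAGCGATGAGAGG-3'

Pairing A↔T and G↔C gives GGAGAGTAGCGAACCGGCA, running 3'→5'. Reverse for the 5'→3' convention.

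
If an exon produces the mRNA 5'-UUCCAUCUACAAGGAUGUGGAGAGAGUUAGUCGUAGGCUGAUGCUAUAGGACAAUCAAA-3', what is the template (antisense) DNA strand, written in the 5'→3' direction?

5′-TTTGATTGTCCTATAGCATCAGCCTACGACTAACTCTCTCCACATCCTTGTAGATGGAA-3′

Replace U with T to get the coding DNA strand: TTCCATCTACAAGGATGTGGAGAGAGTTAGTCGTAGGCTGATGCTATAGGACAATCAAA. The template strand is its reverse complement (complement AAGGTAGATGTTCCTACACCTCTCTCAATCAGCATCCGACTACGATATCCTGTTAGTTT, then reverse).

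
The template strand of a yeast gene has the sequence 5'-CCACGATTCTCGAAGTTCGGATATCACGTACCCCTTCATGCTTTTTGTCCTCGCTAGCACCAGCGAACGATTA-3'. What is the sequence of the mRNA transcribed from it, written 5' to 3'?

5'-UAAUCGUUCGCUGGUGCUAGCGAGGACAAAAAGCAUGAAGGGGUACGUGAUAUCCGAACUUCGAGAAUCGUGG-3'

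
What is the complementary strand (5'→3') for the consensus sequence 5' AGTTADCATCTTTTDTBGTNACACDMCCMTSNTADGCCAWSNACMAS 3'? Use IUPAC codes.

5'-STKGTNSWTGGCHTANSAKGGKHGTGTNACVAHAAAAGATGHTAACT-3'

Standard pairs A↔T, G↔C; ambiguity codes pair M↔K, W↔W, S↔S, B↔V, D↔H, N↔N. Complement (TCAATHGTAGAAAAHAVCANTGTGHKGGKASNATHCGGTWSNTGKTS), then reverse for 5'→3'.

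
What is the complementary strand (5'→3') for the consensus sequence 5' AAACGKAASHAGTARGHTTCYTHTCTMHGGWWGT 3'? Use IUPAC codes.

5'-ACWWCCDKAGADARGAADCYTACTDSTTMCGTTT-3'

Standard pairs A↔T, G↔C; ambiguity codes pair R↔Y, M↔K, W↔W, S↔S, H↔D. Complement (TTTGCMTTSDTCATYCDAAGRADAGAKDCCWWCA), then reverse for 5'→3'.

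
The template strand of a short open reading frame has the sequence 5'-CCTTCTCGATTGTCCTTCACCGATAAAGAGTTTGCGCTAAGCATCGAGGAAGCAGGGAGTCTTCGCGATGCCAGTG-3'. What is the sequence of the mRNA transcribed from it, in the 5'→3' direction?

5'-CACUGGCAUCGCGAAGACUCCCUGCUUCCUCGAUGCUUAGCGCAAACUCUUUAUCGGUGAAGGACAAUCGAGAAGG-3'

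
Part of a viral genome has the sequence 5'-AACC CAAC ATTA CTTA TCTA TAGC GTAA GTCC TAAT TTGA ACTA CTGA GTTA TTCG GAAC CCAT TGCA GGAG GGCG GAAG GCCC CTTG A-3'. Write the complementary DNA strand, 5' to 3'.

5'-TCAAGGGGCCTTCCGCCCTCCTGCAATGGGTTCCGAATAACTCAGTAGTTCAAATTAGGACTTACGCTATAGATAAGTAATGTTGGGTT-3'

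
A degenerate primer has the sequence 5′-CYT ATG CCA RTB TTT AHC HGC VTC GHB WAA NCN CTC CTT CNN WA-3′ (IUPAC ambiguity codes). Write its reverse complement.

5'-TWNNGAAGGAGNGNTTWVDCGABGCDGDTAAAVAYTGGCATARG-3'

Standard pairs A↔T, G↔C; ambiguity codes pair R↔Y, W↔W, B↔V, H↔D, N↔N. Complement (GRATACGGTYAVAAATDGDCGBAGCDVWTTNGNGAGGAAGNNWT), then reverse for 5'→3'.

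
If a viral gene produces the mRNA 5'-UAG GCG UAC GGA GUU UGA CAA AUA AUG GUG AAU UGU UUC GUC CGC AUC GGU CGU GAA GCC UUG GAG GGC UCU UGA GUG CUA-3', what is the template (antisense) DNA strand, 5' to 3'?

Replace U with T to get the coding DNA strand: TAGGCGTACGGAGTTTGACAAATAATGGTGAATTGTTTCGTCCGCATCGGTCGTGAAGCCTTGGAGGGCTCTTGAGTGCTA. The template strand is its reverse complement (complement ATCCGCATGCCTCAAACTGTTTATTACCACTTAACAAAGCAGGCGTAGCCAGCACTTCGGAACCTCCCGAGAACTCACGAT, then reverse).

5′-TAGCACTCAAGAGCCCTCCAAGGCTTCACGACCGATGCGGACGAAACAATTCACCATTATTTGTCAAACTCCGTACGCCTA-3′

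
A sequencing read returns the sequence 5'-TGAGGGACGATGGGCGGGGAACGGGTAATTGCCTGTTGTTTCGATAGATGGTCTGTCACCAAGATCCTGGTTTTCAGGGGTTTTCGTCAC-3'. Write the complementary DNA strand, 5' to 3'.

5'-GTGACGAAAACCCCTGAAAACCAGGATCTTGGTGACAGACCATCTATCGAAACAACAGGCAATTACCCGTTCCCCGCCCATCGTCCCTCA-3'

The complement of TGAGGGACGATGGGCGGGGAACGGGTAATTGCCTGTTGTTTCGATAGATGGTCTGTCACCAAGATCCTGGTTTTCAGGGGTTTTCGTCAC is ACTCCCTGCTACCCGCCCCTTGCCCATTAACGGACAACAAAGCTATCTACCAGACAGTGGTTCTAGGACCAAAAGTCCCCAAAAGCAGTG (A↔T, G↔C). DNA strands are antiparallel, so the complementary strand runs 3'→5'; reversing gives the 5'→3' form.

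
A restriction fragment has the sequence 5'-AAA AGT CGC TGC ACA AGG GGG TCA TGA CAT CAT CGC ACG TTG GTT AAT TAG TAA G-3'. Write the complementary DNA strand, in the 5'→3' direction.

Pairing A↔T and G↔C gives TTTTCAGCGACGTGTTCCCCCAGTACTGTAGTAGCGTGCAACCAATTAATCATTC, running 3'→5'. Reverse for the 5'→3' convention.

5'-CTTACTAATTAACCAACGTGCGATGATGTCATGACCCCCTTGTGCAGCGACTTTT-3'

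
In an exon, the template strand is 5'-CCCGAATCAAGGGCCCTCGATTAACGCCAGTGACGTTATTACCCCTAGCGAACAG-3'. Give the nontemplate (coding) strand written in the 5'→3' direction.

The coding strand is complementary and antiparallel to the template: take the complement (A↔T, G↔C) and reverse.

5'-CTGTTCGCTAGGGGTAATAACGTCACTGGCGTTAATCGAGGGCCCTTGATTCGGG-3'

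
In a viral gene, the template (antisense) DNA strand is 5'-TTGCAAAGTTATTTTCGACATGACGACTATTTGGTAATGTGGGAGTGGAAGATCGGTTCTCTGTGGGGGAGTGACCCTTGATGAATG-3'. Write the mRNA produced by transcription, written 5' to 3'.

5′-CAUUCAUCAAGGGUCACUCCCCCACAGAGAACCGAUCUUCCACUCCCACAUUACCAAAUAGUCGUCAUGUCGAAAAUAACUUUGCAA-3′

The mRNA has the sequence of the coding strand (reverse complement of the template) with T→U. Reverse complement of TTGCAAAGTTATTTTCGACATGACGACTATTTGGTAATGTGGGAGTGGAAGATCGGTTCTCTGTGGGGGAGTGACCCTTGATGAATG is CATTCATCAAGGGTCACTCCCCCACAGAGAACCGATCTTCCACTCCCACATTACCAAATAGTCGTCATGTCGAAAATAACTTTGCAA; then T→U.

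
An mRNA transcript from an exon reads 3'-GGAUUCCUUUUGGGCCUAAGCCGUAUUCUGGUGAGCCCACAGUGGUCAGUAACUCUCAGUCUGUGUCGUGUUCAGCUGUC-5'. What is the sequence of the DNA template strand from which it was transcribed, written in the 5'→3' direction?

5'-CCTAAGGAAAACCCGGATTCGGCATAAGACCACTCGGGTGTCACCAGTCATTGAGAGTCAGACACAGCACAAGTCGACAG-3'

Written 5'→3' the mRNA is CUGUCGACUUGUGCUGUGUCUGACUCUCAAUGACUGGUGACACCCGAGUGGUCUUAUGCCGAAUCCGGGUUUUCCUUAGG, so the coding DNA strand is CTGTCGACTTGTGCTGTGTCTGACTCTCAATGACTGGTGACACCCGAGTGGTCTTATGCCGAATCCGGGTTTTCCTTAGG. The template is its reverse complement.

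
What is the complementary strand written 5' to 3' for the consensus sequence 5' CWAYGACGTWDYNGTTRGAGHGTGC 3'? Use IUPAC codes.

Standard pairs A↔T, G↔C; ambiguity codes pair R↔Y, W↔W, D↔H, N↔N. Complement (GWTRCTGCAWHRNCAAYCTCDCACG), then reverse for 5'→3'.

5'-GCACDCTCYAACNRHWACGTCRTWG-3'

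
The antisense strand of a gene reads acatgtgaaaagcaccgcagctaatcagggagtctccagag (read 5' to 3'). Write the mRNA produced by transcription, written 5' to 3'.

The mRNA has the sequence of the coding strand (reverse complement of the template) with T→U. Reverse complement of ACATGTGAAAAGCACCGCAGCTAATCAGGGAGTCTCCAGAG is CTCTGGAGACTCCCTGATTAGCTGCGGTGCTTTTCACATGT; then T→U.

5'-CUCUGGAGACUCCCUGAUUAGCUGCGGUGCUUUUCACAUGU-3'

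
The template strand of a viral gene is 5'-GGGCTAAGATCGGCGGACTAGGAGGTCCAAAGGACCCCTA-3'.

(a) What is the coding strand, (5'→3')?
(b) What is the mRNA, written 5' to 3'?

(a) The coding strand is the reverse complement of the template: complement CCCGATTCTAGCCGCCTGATCCTCCAGGTTTCCTGGGGAT, then reverse.
(b) mRNA has the coding-strand sequence with T→U.

(a) 5'-TAGGGGTCCTTTGGACCTCCTAGTCCGCCGATCTTAGCCC-3'
(b) 5'-UAGGGGUCCUUUGGACCUCCUAGUCCGCCGAUCUUAGCCC-3'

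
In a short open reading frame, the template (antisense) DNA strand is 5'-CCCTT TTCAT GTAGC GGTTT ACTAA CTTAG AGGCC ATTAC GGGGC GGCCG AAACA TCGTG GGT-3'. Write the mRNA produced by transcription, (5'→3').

The mRNA has the sequence of the coding strand (reverse complement of the template) with T→U. Reverse complement of CCCTTTTCATGTAGCGGTTTACTAACTTAGAGGCCATTACGGGGCGGCCGAAACATCGTGGGT is ACCCACGATGTTTCGGCCGCCCCGTAATGGCCTCTAAGTTAGTAAACCGCTACATGAAAAGGG; then T→U.

5'-ACCCACGAUGUUUCGGCCGCCCCGUAAUGGCCUCUAAGUUAGUAAACCGCUACAUGAAAAGGG-3'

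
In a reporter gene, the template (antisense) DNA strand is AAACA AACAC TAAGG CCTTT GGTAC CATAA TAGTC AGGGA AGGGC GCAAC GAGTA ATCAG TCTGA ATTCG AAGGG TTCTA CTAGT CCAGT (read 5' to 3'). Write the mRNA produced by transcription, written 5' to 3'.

5'-ACUGGACUAGUAGAACCCUUCGAAUUCAGACUGAUUACUCGUUGCGCCCUUCCCUGACUAUUAUGGUACCAAAGGCCUUAGUGUUUGUUU-3'

The mRNA has the sequence of the coding strand (reverse complement of the template) with T→U. Reverse complement of AAACAAACACTAAGGCCTTTGGTACCATAATAGTCAGGGAAGGGCGCAACGAGTAATCAGTCTGAATTCGAAGGGTTCTACTAGTCCAGT is ACTGGACTAGTAGAACCCTTCGAATTCAGACTGATTACTCGTTGCGCCCTTCCCTGACTATTATGGTACCAAAGGCCTTAGTGTTTGTTT; then T→U.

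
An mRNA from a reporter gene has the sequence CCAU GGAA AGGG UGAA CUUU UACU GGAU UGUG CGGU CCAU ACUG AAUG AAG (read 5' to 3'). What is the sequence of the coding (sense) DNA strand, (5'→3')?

5'-CCATGGAAAGGGTGAACTTTTACTGGATTGTGCGGTCCATACTGAATGAAG-3'

The coding DNA strand has the same 5'→3' sequence as the mRNA with U replaced by T.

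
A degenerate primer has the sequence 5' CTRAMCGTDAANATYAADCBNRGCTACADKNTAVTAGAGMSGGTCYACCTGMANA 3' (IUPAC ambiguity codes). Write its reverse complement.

Standard pairs A↔T, G↔C; ambiguity codes pair R↔Y, M↔K, S↔S, B↔V, D↔H, N↔N. Complement (GAYTKGCAHTTNTARTTHGVNYCGATGTHMNATBATCTCKSCCAGRTGGACKTNT), then reverse for 5'→3'.

5'-TNTKCAGGTRGACCSKCTCTABTANMHTGTAGCYNVGHTTRATNTTHACGKTYAG-3'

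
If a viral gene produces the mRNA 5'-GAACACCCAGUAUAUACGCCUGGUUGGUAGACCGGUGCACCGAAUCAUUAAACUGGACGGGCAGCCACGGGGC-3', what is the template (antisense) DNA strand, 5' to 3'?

5′-GCCCCGTGGCTGCCCGTCCAGTTTAATGATTCGGTGCACCGGTCTACCAACCAGGCGTATATACTGGGTGTTC-3′

Replace U with T to get the coding DNA strand: GAACACCCAGTATATACGCCTGGTTGGTAGACCGGTGCACCGAATCATTAAACTGGACGGGCAGCCACGGGGC. The template strand is its reverse complement (complement CTTGTGGGTCATATATGCGGACCAACCATCTGGCCACGTGGCTTAGTAATTTGACCTGCCCGTCGGTGCCCCG, then reverse).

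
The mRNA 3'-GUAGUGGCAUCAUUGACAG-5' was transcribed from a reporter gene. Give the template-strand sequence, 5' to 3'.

5'-CATCACCGTAGTAACTGTC-3'

Written 5'→3' the mRNA is GACAGUUACUACGGUGAUG, so the coding DNA strand is GACAGTTACTACGGTGATG. The template is its reverse complement.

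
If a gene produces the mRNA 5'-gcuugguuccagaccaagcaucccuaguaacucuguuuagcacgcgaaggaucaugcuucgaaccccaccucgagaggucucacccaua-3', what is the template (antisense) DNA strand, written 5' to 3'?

5′-TATGGGTGAGACCTCTCGAGGTGGGGTTCGAAGCATGATCCTTCGCGTGCTAAACAGAGTTACTAGGGATGCTTGGTCTGGAACCAAGC-3′

Replace U with T to get the coding DNA strand: GCTTGGTTCCAGACCAAGCATCCCTAGTAACTCTGTTTAGCACGCGAAGGATCATGCTTCGAACCCCACCTCGAGAGGTCTCACCCATA. The template strand is its reverse complement (complement CGAACCAAGGTCTGGTTCGTAGGGATCATTGAGACAAATCGTGCGCTTCCTAGTACGAAGCTTGGGGTGGAGCTCTCCAGAGTGGGTAT, then reverse).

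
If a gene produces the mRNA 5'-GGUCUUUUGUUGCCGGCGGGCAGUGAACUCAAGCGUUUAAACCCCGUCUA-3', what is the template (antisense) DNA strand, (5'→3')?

Replace U with T to get the coding DNA strand: GGTCTTTTGTTGCCGGCGGGCAGTGAACTCAAGCGTTTAAACCCCGTCTA. The template strand is its reverse complement (complement CCAGAAAACAACGGCCGCCCGTCACTTGAGTTCGCAAATTTGGGGCAGAT, then reverse).

5'-TAGACGGGGTTTAAACGCTTGAGTTCACTGCCCGCCGGCAACAAAAGACC-3'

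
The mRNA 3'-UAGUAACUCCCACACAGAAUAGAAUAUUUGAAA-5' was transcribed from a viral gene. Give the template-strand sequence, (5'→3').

Written 5'→3' the mRNA is AAAGUUUAUAAGAUAAGACACACCCUCAAUGAU, so the coding DNA strand is AAAGTTTATAAGATAAGACACACCCTCAATGAT. The template is its reverse complement.

5'-ATCATTGAGGGTGTGTCTTATCTTATAAACTTT-3'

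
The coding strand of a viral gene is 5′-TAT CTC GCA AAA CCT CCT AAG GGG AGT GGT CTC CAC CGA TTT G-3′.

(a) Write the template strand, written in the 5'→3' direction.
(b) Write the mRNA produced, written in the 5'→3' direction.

(a) The template strand is the reverse complement of the coding strand: complement ATAGAGCGTTTTGGAGGATTCCCCTCACCAGAGGTGGCTAAAC, then reverse.
(b) mRNA matches the coding strand with T→U.

(a) 5'-CAAATCGGTGGAGACCACTCCCCTTAGGAGGTTTTGCGAGATA-3'
(b) 5'-UAUCUCGCAAAACCUCCUAAGGGGAGUGGUCUCCACCGAUUUG-3'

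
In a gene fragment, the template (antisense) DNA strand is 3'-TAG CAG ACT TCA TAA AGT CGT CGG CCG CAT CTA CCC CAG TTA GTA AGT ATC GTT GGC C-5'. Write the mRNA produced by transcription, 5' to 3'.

5'-AUCGUCUGAAGUAUUUCAGCAGCCGGCGUAGAUGGGGUCAAUCAUUCAUAGCAACCGG-3'

Reading the template 3'→5' as shown, RNA polymerase pairs each base (A→U, T→A, G↔C) to build mRNA 5'→3' directly.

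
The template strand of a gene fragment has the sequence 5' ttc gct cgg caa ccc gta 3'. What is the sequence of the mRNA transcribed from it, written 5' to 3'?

5'-UACGGGUUGCCGAGCGAA-3'

The mRNA has the sequence of the coding strand (reverse complement of the template) with T→U. Reverse complement of TTCGCTCGGCAACCCGTA is TACGGGTTGCCGAGCGAA; then T→U.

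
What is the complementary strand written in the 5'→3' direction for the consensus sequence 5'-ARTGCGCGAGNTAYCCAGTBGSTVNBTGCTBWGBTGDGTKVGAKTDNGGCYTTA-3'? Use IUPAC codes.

Standard pairs A↔T, G↔C; ambiguity codes pair R↔Y, K↔M, W↔W, S↔S, B↔V, D↔H, N↔N. Complement (TYACGCGCTCNATRGGTCAVCSABNVACGAVWCVACHCAMBCTMAHNCCGRAAT), then reverse for 5'→3'.

5'-TAARGCCNHAMTCBMACHCAVCWVAGCAVNBASCVACTGGRTANCTCGCGCAYT-3'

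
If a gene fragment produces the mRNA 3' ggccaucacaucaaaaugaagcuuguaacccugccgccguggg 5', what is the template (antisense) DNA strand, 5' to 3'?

Written 5'→3' the mRNA is GGGUGCCGCCGUCCCAAUGUUCGAAGUAAAACUACACUACCGG, so the coding DNA strand is GGGTGCCGCCGTCCCAATGTTCGAAGTAAAACTACACTACCGG. The template is its reverse complement.

5'-CCGGTAGTGTAGTTTTACTTCGAACATTGGGACGGCGGCACCC-3'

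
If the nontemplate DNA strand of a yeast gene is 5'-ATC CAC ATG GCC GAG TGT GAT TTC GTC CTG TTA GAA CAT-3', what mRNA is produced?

mRNA has the coding-strand sequence with U in place of T.

5'-AUCCACAUGGCCGAGUGUGAUUUCGUCCUGUUAGAACAU-3'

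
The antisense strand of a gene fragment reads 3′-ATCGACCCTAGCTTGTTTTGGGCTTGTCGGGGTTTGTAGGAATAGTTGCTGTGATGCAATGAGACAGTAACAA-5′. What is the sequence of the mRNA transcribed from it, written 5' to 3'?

5'-UAGCUGGGAUCGAACAAAACCCGAACAGCCCCAAACAUCCUUAUCAACGACACUACGUUACUCUGUCAUUGUU-3'

Reading the template 3'→5' as shown, RNA polymerase pairs each base (A→U, T→A, G↔C) to build mRNA 5'→3' directly.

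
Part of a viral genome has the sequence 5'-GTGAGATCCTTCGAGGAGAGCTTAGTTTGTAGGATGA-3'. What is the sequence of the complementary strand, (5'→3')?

The complement of GTGAGATCCTTCGAGGAGAGCTTAGTTTGTAGGATGA is CACTCTAGGAAGCTCCTCTCGAATCAAACATCCTACT (A↔T, G↔C). DNA strands are antiparallel, so the complementary strand runs 3'→5'; reversing gives the 5'→3' form.

5'-TCATCCTACAAACTAAGCTCTCCTCGAAGGATCTCAC-3'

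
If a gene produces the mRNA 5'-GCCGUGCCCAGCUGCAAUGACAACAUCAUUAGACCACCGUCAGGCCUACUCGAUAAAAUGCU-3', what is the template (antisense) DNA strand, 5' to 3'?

Replace U with T to get the coding DNA strand: GCCGTGCCCAGCTGCAATGACAACATCATTAGACCACCGTCAGGCCTACTCGATAAAATGCT. The template strand is its reverse complement (complement CGGCACGGGTCGACGTTACTGTTGTAGTAATCTGGTGGCAGTCCGGATGAGCTATTTTACGA, then reverse).

5'-AGCATTTTATCGAGTAGGCCTGACGGTGGTCTAATGATGTTGTCATTGCAGCTGGGCACGGC-3'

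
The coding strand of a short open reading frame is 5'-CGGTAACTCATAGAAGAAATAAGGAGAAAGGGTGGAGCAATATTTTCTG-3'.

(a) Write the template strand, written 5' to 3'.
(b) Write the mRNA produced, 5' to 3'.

(a) The template strand is the reverse complement of the coding strand: complement GCCATTGAGTATCTTCTTTATTCCTCTTTCCCACCTCGTTATAAAAGAC, then reverse.
(b) mRNA matches the coding strand with T→U.

(a) 5'-CAGAAAATATTGCTCCACCCTTTCTCCTTATTTCTTCTATGAGTTACCG-3'
(b) 5'-CGGUAACUCAUAGAAGAAAUAAGGAGAAAGGGUGGAGCAAUAUUUUCUG-3'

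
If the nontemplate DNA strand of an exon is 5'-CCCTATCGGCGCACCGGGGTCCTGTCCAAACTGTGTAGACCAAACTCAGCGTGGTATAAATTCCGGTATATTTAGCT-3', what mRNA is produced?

5'-CCCUAUCGGCGCACCGGGGUCCUGUCCAAACUGUGUAGACCAAACUCAGCGUGGUAUAAAUUCCGGUAUAUUUAGCU-3'

mRNA has the coding-strand sequence with U in place of T.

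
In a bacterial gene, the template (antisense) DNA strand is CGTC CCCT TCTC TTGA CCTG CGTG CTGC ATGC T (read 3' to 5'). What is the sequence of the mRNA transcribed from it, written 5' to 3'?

Reading the template 3'→5' as shown, RNA polymerase pairs each base (A→U, T→A, G↔C) to build mRNA 5'→3' directly.

5′-GCAGGGGAAGAGAACUGGACGCACGACGUACGA-3′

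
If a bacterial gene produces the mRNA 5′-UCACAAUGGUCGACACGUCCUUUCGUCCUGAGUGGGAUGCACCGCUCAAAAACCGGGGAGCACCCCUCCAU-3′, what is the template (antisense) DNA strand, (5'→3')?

5'-ATGGAGGGGTGCTCCCCGGTTTTTGAGCGGTGCATCCCACTCAGGACGAAAGGACGTGTCGACCATTGTGA-3'

Replace U with T to get the coding DNA strand: TCACAATGGTCGACACGTCCTTTCGTCCTGAGTGGGATGCACCGCTCAAAAACCGGGGAGCACCCCTCCAT. The template strand is its reverse complement (complement AGTGTTACCAGCTGTGCAGGAAAGCAGGACTCACCCTACGTGGCGAGTTTTTGGCCCCTCGTGGGGAGGTA, then reverse).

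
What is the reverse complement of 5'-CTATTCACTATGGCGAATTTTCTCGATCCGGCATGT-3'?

5'-ACATGCCGGATCGAGAAAATTCGCCATAGTGAATAG-3'

Reading the sequence 3'→5' and pairing each base (A↔T, G↔C) gives the reverse complement directly.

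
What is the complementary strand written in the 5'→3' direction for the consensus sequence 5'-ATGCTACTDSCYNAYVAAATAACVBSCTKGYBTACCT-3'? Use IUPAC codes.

Standard pairs A↔T, G↔C; ambiguity codes pair Y↔R, K↔M, S↔S, B↔V, D↔H, N↔N. Complement (TACGATGAHSGRNTRBTTTATTGBVSGAMCRVATGGA), then reverse for 5'→3'.

5'-AGGTAVRCMAGSVBGTTATTTBRTNRGSHAGTAGCAT-3'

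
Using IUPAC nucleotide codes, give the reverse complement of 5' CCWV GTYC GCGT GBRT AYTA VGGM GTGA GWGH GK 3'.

5'-MCDCWCTCACKCCBTARTAYVCACGCGRACBWGG-3'

Standard pairs A↔T, G↔C; ambiguity codes pair R↔Y, M↔K, W↔W, B↔V, H↔D. Complement (GGWBCARGCGCACVYATRATBCCKCACTCWCDCM), then reverse for 5'→3'.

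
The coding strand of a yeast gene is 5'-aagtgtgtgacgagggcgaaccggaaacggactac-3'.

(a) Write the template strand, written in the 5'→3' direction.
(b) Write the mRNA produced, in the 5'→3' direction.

(a) 5'-GTAGTCCGTTTCCGGTTCGCCCTCGTCACACACTT-3'
(b) 5'-AAGUGUGUGACGAGGGCGAACCGGAAACGGACUAC-3'

(a) The template strand is the reverse complement of the coding strand: complement TTCACACACTGCTCCCGCTTGGCCTTTGCCTGATG, then reverse.
(b) mRNA matches the coding strand with T→U.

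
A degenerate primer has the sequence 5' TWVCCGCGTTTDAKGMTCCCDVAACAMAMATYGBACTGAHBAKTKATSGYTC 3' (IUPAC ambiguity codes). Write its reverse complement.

Standard pairs A↔T, G↔C; ambiguity codes pair Y↔R, M↔K, W↔W, S↔S, B↔V, D↔H. Complement (AWBGGCGCAAAHTMCKAGGGHBTTGTKTKTARCVTGACTDVTMAMTASCRAG), then reverse for 5'→3'.

5'-GARCSATMAMTVDTCAGTVCRATKTKTGTTBHGGGAKCMTHAAACGCGGBWA-3'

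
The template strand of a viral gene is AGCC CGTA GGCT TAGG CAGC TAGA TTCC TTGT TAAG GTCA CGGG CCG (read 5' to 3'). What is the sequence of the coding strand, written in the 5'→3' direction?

The coding strand is complementary and antiparallel to the template: take the complement (A↔T, G↔C) and reverse.

5'-CGGCCCGTGACCTTAACAAGGAATCTAGCTGCCTAAGCCTACGGGCT-3'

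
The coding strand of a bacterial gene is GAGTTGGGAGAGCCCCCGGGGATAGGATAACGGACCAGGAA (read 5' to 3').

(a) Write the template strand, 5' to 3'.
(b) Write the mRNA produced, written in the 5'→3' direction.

(a) 5'-TTCCTGGTCCGTTATCCTATCCCCGGGGGCTCTCCCAACTC-3'
(b) 5'-GAGUUGGGAGAGCCCCCGGGGAUAGGAUAACGGACCAGGAA-3'

(a) The template strand is the reverse complement of the coding strand: complement CTCAACCCTCTCGGGGGCCCCTATCCTATTGCCTGGTCCTT, then reverse.
(b) mRNA matches the coding strand with T→U.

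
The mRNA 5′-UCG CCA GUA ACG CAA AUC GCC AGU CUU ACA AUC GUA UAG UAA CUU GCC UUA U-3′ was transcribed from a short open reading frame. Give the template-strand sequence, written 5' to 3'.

Replace U with T to get the coding DNA strand: TCGCCAGTAACGCAAATCGCCAGTCTTACAATCGTATAGTAACTTGCCTTAT. The template strand is its reverse complement (complement AGCGGTCATTGCGTTTAGCGGTCAGAATGTTAGCATATCATTGAACGGAATA, then reverse).

5'-ATAAGGCAAGTTACTATACGATTGTAAGACTGGCGATTTGCGTTACTGGCGA-3'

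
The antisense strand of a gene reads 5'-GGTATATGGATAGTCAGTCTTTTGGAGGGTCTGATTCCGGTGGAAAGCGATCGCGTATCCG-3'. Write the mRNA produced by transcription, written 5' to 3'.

RNA polymerase reads the template 3'→5' and synthesizes mRNA 5'→3' by base-pairing (A→U, T→A, G↔C). The complement of the template is CCATATACCTATCAGTCAGAAAACCTCCCAGACTAAGGCCACCTTTCGCTAGCGCATAGGC; antiparallel, so 5'→3' the coding strand is CGGATACGCGATCGCTTTCCACCGGAATCAGACCCTCCAAAAGACTGACTATCCATATACC. Replace T with U for the mRNA.

5'-CGGAUACGCGAUCGCUUUCCACCGGAAUCAGACCCUCCAAAAGACUGACUAUCCAUAUACC-3'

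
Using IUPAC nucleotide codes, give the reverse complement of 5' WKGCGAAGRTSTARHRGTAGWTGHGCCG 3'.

Standard pairs A↔T, G↔C; ambiguity codes pair R↔Y, K↔M, W↔W, S↔S, H↔D. Complement (WMCGCTTCYASATYDYCATCWACDCGGC), then reverse for 5'→3'.

5'-CGGCDCAWCTACYDYTASAYCTTCGCMW-3'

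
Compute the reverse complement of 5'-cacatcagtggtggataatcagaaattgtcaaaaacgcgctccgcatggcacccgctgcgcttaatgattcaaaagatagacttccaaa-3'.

Reading the sequence 3'→5' and pairing each base (A↔T, G↔C) gives the reverse complement directly.

5'-TTTGGAAGTCTATCTTTTGAATCATTAAGCGCAGCGGGTGCCATGCGGAGCGCGTTTTTGACAATTTCTGATTATCCACCACTGATGTG-3'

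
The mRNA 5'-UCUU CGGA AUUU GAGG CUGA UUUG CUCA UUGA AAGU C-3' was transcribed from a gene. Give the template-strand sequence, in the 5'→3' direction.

Replace U with T to get the coding DNA strand: TCTTCGGAATTTGAGGCTGATTTGCTCATTGAAAGTC. The template strand is its reverse complement (complement AGAAGCCTTAAACTCCGACTAAACGAGTAACTTTCAG, then reverse).

5'-GACTTTCAATGAGCAAATCAGCCTCAAATTCCGAAGA-3'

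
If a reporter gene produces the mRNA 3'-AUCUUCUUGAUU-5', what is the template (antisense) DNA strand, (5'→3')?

Written 5'→3' the mRNA is UUAGUUCUUCUA, so the coding DNA strand is TTAGTTCTTCTA. The template is its reverse complement.

5'-TAGAAGAACTAA-3'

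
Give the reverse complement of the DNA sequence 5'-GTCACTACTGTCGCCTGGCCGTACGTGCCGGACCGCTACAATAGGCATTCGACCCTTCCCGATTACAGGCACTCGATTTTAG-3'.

Complement each base (A↔T, G↔C): CAGTGATGACAGCGGACCGGCATGCACGGCCTGGCGATGTTATCCGTAAGCTGGGAAGGGCTAATGTCCGTGAGCTAAAATC. Then reverse.

5′-CTAAAATCGAGTGCCTGTAATCGGGAAGGGTCGAATGCCTATTGTAGCGGTCCGGCACGTACGGCCAGGCGACAGTAGTGAC-3′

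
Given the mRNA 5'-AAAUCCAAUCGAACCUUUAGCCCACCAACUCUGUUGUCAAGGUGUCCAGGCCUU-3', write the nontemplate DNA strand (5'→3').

5'-AAATCCAATCGAACCTTTAGCCCACCAACTCTGTTGTCAAGGTGTCCAGGCCTT-3'

The coding DNA strand has the same 5'→3' sequence as the mRNA with U replaced by T.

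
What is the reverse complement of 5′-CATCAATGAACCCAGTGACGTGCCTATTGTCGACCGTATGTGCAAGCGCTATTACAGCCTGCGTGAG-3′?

5'-CTCACGCAGGCTGTAATAGCGCTTGCACATACGGTCGACAATAGGCACGTCACTGGGTTCATTGATG-3'

Complement each base (A↔T, G↔C): GTAGTTACTTGGGTCACTGCACGGATAACAGCTGGCATACACGTTCGCGATAATGTCGGACGCACTC. Then reverse.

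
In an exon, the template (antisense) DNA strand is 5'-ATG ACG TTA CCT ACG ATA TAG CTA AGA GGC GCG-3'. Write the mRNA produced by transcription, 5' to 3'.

The mRNA has the sequence of the coding strand (reverse complement of the template) with T→U. Reverse complement of ATGACGTTACCTACGATATAGCTAAGAGGCGCG is CGCGCCTCTTAGCTATATCGTAGGTAACGTCAT; then T→U.

5′-CGCGCCUCUUAGCUAUAUCGUAGGUAACGUCAU-3′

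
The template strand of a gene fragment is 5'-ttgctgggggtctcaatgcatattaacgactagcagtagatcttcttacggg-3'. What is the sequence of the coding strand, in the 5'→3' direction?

The coding strand is complementary and antiparallel to the template: take the complement (A↔T, G↔C) and reverse.

5'-CCCGTAAGAAGATCTACTGCTAGTCGTTAATATGCATTGAGACCCCCAGCAA-3'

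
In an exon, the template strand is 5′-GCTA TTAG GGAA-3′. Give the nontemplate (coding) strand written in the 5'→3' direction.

The coding strand is complementary and antiparallel to the template: take the complement (A↔T, G↔C) and reverse.

5'-TTCCCTAATAGC-3'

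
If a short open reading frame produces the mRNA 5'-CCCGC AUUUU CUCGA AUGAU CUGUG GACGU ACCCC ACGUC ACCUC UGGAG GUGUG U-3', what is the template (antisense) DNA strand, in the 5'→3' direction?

5′-ACACACCTCCAGAGGTGACGTGGGGTACGTCCACAGATCATTCGAGAAAATGCGGG-3′

Replace U with T to get the coding DNA strand: CCCGCATTTTCTCGAATGATCTGTGGACGTACCCCACGTCACCTCTGGAGGTGTGT. The template strand is its reverse complement (complement GGGCGTAAAAGAGCTTACTAGACACCTGCATGGGGTGCAGTGGAGACCTCCACACA, then reverse).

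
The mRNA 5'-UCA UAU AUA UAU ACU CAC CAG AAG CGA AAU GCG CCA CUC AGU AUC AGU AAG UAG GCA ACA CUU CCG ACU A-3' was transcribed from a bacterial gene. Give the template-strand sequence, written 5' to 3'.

5'-TAGTCGGAAGTGTTGCCTACTTACTGATACTGAGTGGCGCATTTCGCTTCTGGTGAGTATATATATATGA-3'

Replace U with T to get the coding DNA strand: TCATATATATATACTCACCAGAAGCGAAATGCGCCACTCAGTATCAGTAAGTAGGCAACACTTCCGACTA. The template strand is its reverse complement (complement AGTATATATATATGAGTGGTCTTCGCTTTACGCGGTGAGTCATAGTCATTCATCCGTTGTGAAGGCTGAT, then reverse).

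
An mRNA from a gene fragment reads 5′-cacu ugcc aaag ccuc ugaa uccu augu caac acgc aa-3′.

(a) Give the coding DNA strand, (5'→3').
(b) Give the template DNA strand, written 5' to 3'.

(a) 5'-CACTTGCCAAAGCCTCTGAATCCTATGTCAACACGCAA-3'
(b) 5'-TTGCGTGTTGACATAGGATTCAGAGGCTTTGGCAAGTG-3'

(a) The coding strand matches the mRNA with U→T.
(b) The template strand is the reverse complement of the coding strand.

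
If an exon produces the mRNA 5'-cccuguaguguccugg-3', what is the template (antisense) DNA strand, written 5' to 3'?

5'-CCAGGACACTACAGGG-3'

Replace U with T to get the coding DNA strand: CCCTGTAGTGTCCTGG. The template strand is its reverse complement (complement GGGACATCACAGGACC, then reverse).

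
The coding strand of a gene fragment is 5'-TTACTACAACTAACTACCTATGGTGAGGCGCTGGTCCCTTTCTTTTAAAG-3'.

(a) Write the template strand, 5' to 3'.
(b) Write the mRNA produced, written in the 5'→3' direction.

(a) 5'-CTTTAAAAGAAAGGGACCAGCGCCTCACCATAGGTAGTTAGTTGTAGTAA-3'
(b) 5'-UUACUACAACUAACUACCUAUGGUGAGGCGCUGGUCCCUUUCUUUUAAAG-3'

(a) The template strand is the reverse complement of the coding strand: complement AATGATGTTGATTGATGGATACCACTCCGCGACCAGGGAAAGAAAATTTC, then reverse.
(b) mRNA matches the coding strand with T→U.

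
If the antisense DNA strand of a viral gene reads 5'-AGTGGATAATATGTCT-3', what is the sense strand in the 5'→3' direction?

5'-AGACATATTATCCACT-3'

The coding strand is complementary and antiparallel to the template: take the complement (A↔T, G↔C) and reverse.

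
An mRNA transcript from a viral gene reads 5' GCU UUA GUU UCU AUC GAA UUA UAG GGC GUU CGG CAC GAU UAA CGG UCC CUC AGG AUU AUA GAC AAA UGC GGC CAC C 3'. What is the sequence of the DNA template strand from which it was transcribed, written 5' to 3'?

Replace U with T to get the coding DNA strand: GCTTTAGTTTCTATCGAATTATAGGGCGTTCGGCACGATTAACGGTCCCTCAGGATTATAGACAAATGCGGCCACC. The template strand is its reverse complement (complement CGAAATCAAAGATAGCTTAATATCCCGCAAGCCGTGCTAATTGCCAGGGAGTCCTAATATCTGTTTACGCCGGTGG, then reverse).

5'-GGTGGCCGCATTTGTCTATAATCCTGAGGGACCGTTAATCGTGCCGAACGCCCTATAATTCGATAGAAACTAAAGC-3'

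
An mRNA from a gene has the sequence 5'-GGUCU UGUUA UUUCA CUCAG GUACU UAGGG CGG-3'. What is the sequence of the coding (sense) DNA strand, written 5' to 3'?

5'-GGTCTTGTTATTTCACTCAGGTACTTAGGGCGG-3'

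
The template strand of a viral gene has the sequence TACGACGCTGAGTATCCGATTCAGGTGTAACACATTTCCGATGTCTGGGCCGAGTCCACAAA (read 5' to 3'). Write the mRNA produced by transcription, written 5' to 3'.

5'-UUUGUGGACUCGGCCCAGACAUCGGAAAUGUGUUACACCUGAAUCGGAUACUCAGCGUCGUA-3'

RNA polymerase reads the template 3'→5' and synthesizes mRNA 5'→3' by base-pairing (A→U, T→A, G↔C). The complement of the template is ATGCTGCGACTCATAGGCTAAGTCCACATTGTGTAAAGGCTACAGACCCGGCTCAGGTGTTT; antiparallel, so 5'→3' the coding strand is TTTGTGGACTCGGCCCAGACATCGGAAATGTGTTACACCTGAATCGGATACTCAGCGTCGTA. Replace T with U for the mRNA.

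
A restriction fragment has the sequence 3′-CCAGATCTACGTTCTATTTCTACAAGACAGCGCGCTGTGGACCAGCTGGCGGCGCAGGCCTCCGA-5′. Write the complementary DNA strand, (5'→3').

5'-GGTCTAGATGCAAGATAAAGATGTTCTGTCGCGCGACACCTGGTCGACCGCCGCGTCCGGAGGCT-3'

The strand is given 3'→5', so its complement runs 5'→3' in the same left-to-right order: pair each base A↔T, G↔C.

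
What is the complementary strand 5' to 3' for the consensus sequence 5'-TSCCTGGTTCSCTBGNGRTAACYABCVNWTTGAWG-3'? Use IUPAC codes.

Standard pairs A↔T, G↔C; ambiguity codes pair R↔Y, W↔W, S↔S, B↔V, N↔N. Complement (ASGGACCAAGSGAVCNCYATTGRTVGBNWAACTWC), then reverse for 5'→3'.

5'-CWTCAAWNBGVTRGTTAYCNCVAGSGAACCAGGSA-3'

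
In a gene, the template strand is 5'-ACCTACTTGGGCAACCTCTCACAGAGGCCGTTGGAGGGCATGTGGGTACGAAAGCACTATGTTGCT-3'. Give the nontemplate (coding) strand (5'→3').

5'-AGCAACATAGTGCTTTCGTACCCACATGCCCTCCAACGGCCTCTGTGAGAGGTTGCCCAAGTAGGT-3'

The coding strand is complementary and antiparallel to the template: take the complement (A↔T, G↔C) and reverse.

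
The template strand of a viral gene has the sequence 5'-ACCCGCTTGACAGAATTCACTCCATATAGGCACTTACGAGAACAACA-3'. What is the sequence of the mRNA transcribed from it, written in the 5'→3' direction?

The mRNA has the sequence of the coding strand (reverse complement of the template) with T→U. Reverse complement of ACCCGCTTGACAGAATTCACTCCATATAGGCACTTACGAGAACAACA is TGTTGTTCTCGTAAGTGCCTATATGGAGTGAATTCTGTCAAGCGGGT; then T→U.

5'-UGUUGUUCUCGUAAGUGCCUAUAUGGAGUGAAUUCUGUCAAGCGGGU-3'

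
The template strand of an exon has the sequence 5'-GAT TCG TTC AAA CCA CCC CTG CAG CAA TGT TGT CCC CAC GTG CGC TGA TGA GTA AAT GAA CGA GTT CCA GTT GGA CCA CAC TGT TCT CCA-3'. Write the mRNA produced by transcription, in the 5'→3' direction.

5'-UGGAGAACAGUGUGGUCCAACUGGAACUCGUUCAUUUACUCAUCAGCGCACGUGGGGACAACAUUGCUGCAGGGGUGGUUUGAACGAAUC-3'

RNA polymerase reads the template 3'→5' and synthesizes mRNA 5'→3' by base-pairing (A→U, T→A, G↔C). The complement of the template is CTAAGCAAGTTTGGTGGGGACGTCGTTACAACAGGGGTGCACGCGACTACTCATTTACTTGCTCAAGGTCAACCTGGTGTGACAAGAGGT; antiparallel, so 5'→3' the coding strand is TGGAGAACAGTGTGGTCCAACTGGAACTCGTTCATTTACTCATCAGCGCACGTGGGGACAACATTGCTGCAGGGGTGGTTTGAACGAATC. Replace T with U for the mRNA.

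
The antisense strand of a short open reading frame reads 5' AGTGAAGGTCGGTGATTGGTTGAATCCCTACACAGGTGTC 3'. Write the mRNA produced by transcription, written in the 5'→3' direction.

RNA polymerase reads the template 3'→5' and synthesizes mRNA 5'→3' by base-pairing (A→U, T→A, G↔C). The complement of the template is TCACTTCCAGCCACTAACCAACTTAGGGATGTGTCCACAG; antiparallel, so 5'→3' the coding strand is GACACCTGTGTAGGGATTCAACCAATCACCGACCTTCACT. Replace T with U for the mRNA.

5'-GACACCUGUGUAGGGAUUCAACCAAUCACCGACCUUCACU-3'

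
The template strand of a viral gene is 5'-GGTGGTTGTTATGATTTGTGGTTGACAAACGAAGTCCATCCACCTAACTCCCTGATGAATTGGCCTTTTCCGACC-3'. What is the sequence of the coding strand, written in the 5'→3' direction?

5'-GGTCGGAAAAGGCCAATTCATCAGGGAGTTAGGTGGATGGACTTCGTTTGTCAACCACAAATCATAACAACCACC-3'

The coding strand is complementary and antiparallel to the template: take the complement (A↔T, G↔C) and reverse.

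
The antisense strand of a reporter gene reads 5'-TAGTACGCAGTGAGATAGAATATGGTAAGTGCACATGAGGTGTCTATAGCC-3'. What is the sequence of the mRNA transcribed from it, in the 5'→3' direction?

5'-GGCUAUAGACACCUCAUGUGCACUUACCAUAUUCUAUCUCACUGCGUACUA-3'

RNA polymerase reads the template 3'→5' and synthesizes mRNA 5'→3' by base-pairing (A→U, T→A, G↔C). The complement of the template is ATCATGCGTCACTCTATCTTATACCATTCACGTGTACTCCACAGATATCGG; antiparallel, so 5'→3' the coding strand is GGCTATAGACACCTCATGTGCACTTACCATATTCTATCTCACTGCGTACTA. Replace T with U for the mRNA.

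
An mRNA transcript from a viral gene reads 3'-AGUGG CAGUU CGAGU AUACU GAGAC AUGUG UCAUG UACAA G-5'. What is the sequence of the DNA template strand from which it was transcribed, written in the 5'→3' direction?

Written 5'→3' the mRNA is GAACAUGUACUGUGUACAGAGUCAUAUGAGCUUGACGGUGA, so the coding DNA strand is GAACATGTACTGTGTACAGAGTCATATGAGCTTGACGGTGA. The template is its reverse complement.

5'-TCACCGTCAAGCTCATATGACTCTGTACACAGTACATGTTC-3'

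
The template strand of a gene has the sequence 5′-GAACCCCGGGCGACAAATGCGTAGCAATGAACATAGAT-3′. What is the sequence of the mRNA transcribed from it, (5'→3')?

The mRNA has the sequence of the coding strand (reverse complement of the template) with T→U. Reverse complement of GAACCCCGGGCGACAAATGCGTAGCAATGAACATAGAT is ATCTATGTTCATTGCTACGCATTTGTCGCCCGGGGTTC; then T→U.

5'-AUCUAUGUUCAUUGCUACGCAUUUGUCGCCCGGGGUUC-3'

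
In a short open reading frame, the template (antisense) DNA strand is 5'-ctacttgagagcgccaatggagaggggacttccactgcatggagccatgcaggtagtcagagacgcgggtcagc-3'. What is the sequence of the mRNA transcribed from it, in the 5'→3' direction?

The mRNA has the sequence of the coding strand (reverse complement of the template) with T→U. Reverse complement of CTACTTGAGAGCGCCAATGGAGAGGGGACTTCCACTGCATGGAGCCATGCAGGTAGTCAGAGACGCGGGTCAGC is GCTGACCCGCGTCTCTGACTACCTGCATGGCTCCATGCAGTGGAAGTCCCCTCTCCATTGGCGCTCTCAAGTAG; then T→U.

5'-GCUGACCCGCGUCUCUGACUACCUGCAUGGCUCCAUGCAGUGGAAGUCCCCUCUCCAUUGGCGCUCUCAAGUAG-3'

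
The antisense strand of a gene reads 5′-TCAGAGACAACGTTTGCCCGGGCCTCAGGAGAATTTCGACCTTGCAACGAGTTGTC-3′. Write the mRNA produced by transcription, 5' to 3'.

5'-GACAACUCGUUGCAAGGUCGAAAUUCUCCUGAGGCCCGGGCAAACGUUGUCUCUGA-3'

The mRNA has the sequence of the coding strand (reverse complement of the template) with T→U. Reverse complement of TCAGAGACAACGTTTGCCCGGGCCTCAGGAGAATTTCGACCTTGCAACGAGTTGTC is GACAACTCGTTGCAAGGTCGAAATTCTCCTGAGGCCCGGGCAAACGTTGTCTCTGA; then T→U.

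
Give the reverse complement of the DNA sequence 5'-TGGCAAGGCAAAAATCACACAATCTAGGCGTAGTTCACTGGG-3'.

5'-CCCAGTGAACTACGCCTAGATTGTGTGATTTTTGCCTTGCCA-3'

Complement each base (A↔T, G↔C): ACCGTTCCGTTTTTAGTGTGTTAGATCCGCATCAAGTGACCC. Then reverse.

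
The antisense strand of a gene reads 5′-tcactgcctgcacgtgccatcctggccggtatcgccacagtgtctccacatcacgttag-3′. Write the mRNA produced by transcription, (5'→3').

5'-CUAACGUGAUGUGGAGACACUGUGGCGAUACCGGCCAGGAUGGCACGUGCAGGCAGUGA-3'

RNA polymerase reads the template 3'→5' and synthesizes mRNA 5'→3' by base-pairing (A→U, T→A, G↔C). The complement of the template is AGTGACGGACGTGCACGGTAGGACCGGCCATAGCGGTGTCACAGAGGTGTAGTGCAATC; antiparallel, so 5'→3' the coding strand is CTAACGTGATGTGGAGACACTGTGGCGATACCGGCCAGGATGGCACGTGCAGGCAGTGA. Replace T with U for the mRNA.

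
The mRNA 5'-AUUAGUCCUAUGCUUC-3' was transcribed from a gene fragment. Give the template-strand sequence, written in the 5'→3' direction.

Replace U with T to get the coding DNA strand: ATTAGTCCTATGCTTC. The template strand is its reverse complement (complement TAATCAGGATACGAAG, then reverse).

5'-GAAGCATAGGACTAAT-3'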